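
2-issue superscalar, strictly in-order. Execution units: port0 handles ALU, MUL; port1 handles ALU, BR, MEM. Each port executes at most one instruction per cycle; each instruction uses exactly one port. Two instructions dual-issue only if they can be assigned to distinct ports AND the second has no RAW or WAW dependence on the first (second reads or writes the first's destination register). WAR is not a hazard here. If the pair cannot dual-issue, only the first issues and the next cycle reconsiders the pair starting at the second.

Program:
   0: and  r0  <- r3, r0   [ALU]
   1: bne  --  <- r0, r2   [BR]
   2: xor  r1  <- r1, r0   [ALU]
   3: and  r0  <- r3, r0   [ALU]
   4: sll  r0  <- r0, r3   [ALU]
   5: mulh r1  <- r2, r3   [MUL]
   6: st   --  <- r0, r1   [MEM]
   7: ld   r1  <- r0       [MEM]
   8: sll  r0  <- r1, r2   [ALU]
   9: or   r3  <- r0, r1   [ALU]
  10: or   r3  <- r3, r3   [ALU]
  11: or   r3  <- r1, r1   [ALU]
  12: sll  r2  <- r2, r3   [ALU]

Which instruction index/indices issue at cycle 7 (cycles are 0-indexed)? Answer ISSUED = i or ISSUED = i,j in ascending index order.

ISSUED = 9

c0: i0 and.ALU  RAW r0
c1: i1/i2 bne.BR xor.ALU  2-wide
c2: i3 and.ALU  RAW+WAW r0
c3: i4/i5 sll.ALU mulh.MUL  2-wide
c4: i6 st.MEM  no-port MEM/MEM
c5: i7 ld.MEM  RAW r1
c6: i8 sll.ALU  RAW r0
c7: i9 or.ALU  RAW+WAW r3
c8: i10 or.ALU  WAW r3
c9: i11 or.ALU  RAW r3
c10: i12 sll.ALU  tail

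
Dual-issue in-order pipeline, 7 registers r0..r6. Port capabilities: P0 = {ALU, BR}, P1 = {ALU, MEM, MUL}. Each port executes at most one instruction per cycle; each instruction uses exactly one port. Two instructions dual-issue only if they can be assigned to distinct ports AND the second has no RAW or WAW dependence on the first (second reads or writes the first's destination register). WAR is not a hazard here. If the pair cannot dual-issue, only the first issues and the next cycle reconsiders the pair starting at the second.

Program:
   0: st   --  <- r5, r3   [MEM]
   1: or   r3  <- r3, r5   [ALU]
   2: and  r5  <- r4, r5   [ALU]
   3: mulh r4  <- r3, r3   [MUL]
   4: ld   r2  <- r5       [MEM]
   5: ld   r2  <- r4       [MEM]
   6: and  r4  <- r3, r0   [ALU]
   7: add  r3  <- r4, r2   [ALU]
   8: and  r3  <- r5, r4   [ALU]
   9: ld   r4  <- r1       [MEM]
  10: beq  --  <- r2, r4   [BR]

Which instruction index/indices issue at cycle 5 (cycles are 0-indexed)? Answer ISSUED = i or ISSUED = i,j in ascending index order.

ISSUED = 8,9

[0] i0&i1  st.MEM/or.ALU  -- dual
[1] i2&i3  and.ALU/mulh.MUL  -- dual
[2] i4  ld.MEM  -- no-port MEM/MEM
[3] i5&i6  ld.MEM/and.ALU  -- dual
[4] i7  add.ALU  -- WAW r3
[5] i8&i9  and.ALU/ld.MEM  -- dual
[6] i10  beq.BR  -- tail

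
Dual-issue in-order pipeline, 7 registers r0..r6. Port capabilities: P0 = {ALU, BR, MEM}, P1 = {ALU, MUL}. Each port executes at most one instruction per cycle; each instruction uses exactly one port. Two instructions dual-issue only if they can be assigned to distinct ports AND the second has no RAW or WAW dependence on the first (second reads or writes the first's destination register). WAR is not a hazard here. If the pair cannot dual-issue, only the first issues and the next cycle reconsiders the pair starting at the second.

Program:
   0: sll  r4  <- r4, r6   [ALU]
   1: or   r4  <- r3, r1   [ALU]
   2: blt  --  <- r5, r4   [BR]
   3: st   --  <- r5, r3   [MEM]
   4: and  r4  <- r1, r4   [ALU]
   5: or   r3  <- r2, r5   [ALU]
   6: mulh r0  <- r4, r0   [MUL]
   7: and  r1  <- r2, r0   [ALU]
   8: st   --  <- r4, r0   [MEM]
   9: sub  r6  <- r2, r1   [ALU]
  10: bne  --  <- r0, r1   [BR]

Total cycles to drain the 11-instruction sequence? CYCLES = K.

CYCLES = 7

[0] i0  sll.ALU  -- WAW r4
[1] i1  or.ALU  -- RAW r4
[2] i2  blt.BR  -- no-port BR/MEM
[3] i3/i4  st.MEM and.ALU  -- dual
[4] i5/i6  or.ALU mulh.MUL  -- dual
[5] i7/i8  and.ALU st.MEM  -- dual
[6] i9/i10  sub.ALU bne.BR  -- dual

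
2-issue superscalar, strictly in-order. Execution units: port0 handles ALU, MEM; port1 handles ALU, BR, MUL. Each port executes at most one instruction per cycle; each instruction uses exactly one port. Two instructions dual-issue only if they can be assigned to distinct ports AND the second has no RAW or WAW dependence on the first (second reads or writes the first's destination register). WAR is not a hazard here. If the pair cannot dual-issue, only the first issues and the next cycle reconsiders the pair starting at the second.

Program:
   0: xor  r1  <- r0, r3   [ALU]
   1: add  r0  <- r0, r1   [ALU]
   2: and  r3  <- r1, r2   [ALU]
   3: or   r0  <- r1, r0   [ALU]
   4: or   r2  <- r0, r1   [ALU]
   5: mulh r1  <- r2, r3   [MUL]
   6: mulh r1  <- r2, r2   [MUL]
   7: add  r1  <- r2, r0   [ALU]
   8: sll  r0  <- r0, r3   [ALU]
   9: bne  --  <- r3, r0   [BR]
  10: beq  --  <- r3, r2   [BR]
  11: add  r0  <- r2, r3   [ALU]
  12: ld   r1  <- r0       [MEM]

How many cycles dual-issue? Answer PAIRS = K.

t=0 i0:xor.ALU ; RAW r1
t=1 i1/i2:add.ALU/and.ALU ; dual
t=2 i3:or.ALU ; RAW r0
t=3 i4:or.ALU ; RAW r2
t=4 i5:mulh.MUL ; no-port MUL/MUL
t=5 i6:mulh.MUL ; WAW r1
t=6 i7/i8:add.ALU/sll.ALU ; dual
t=7 i9:bne.BR ; no-port BR/BR
t=8 i10/i11:beq.BR/add.ALU ; dual
t=9 i12:ld.MEM ; tail

PAIRS = 3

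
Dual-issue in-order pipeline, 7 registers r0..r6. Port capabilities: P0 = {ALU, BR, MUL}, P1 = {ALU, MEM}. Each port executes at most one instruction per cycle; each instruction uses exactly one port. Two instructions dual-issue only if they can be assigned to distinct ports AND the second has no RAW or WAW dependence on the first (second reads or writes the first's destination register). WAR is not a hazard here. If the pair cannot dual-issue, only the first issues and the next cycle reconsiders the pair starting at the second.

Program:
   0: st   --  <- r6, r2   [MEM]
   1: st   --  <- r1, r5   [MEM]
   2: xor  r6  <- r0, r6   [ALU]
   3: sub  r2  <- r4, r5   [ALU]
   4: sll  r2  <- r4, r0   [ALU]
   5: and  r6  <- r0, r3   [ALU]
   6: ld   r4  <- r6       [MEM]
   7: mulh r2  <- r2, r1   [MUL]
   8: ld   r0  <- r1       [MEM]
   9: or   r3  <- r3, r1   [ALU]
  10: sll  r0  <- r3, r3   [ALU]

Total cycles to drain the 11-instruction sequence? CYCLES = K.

t=0 i0:st.MEM ; no-port MEM/MEM
t=1 i1&i2:st.MEM xor.ALU ; 2-wide
t=2 i3:sub.ALU ; WAW r2
t=3 i4&i5:sll.ALU and.ALU ; 2-wide
t=4 i6&i7:ld.MEM mulh.MUL ; 2-wide
t=5 i8&i9:ld.MEM or.ALU ; 2-wide
t=6 i10:sll.ALU ; tail

CYCLES = 7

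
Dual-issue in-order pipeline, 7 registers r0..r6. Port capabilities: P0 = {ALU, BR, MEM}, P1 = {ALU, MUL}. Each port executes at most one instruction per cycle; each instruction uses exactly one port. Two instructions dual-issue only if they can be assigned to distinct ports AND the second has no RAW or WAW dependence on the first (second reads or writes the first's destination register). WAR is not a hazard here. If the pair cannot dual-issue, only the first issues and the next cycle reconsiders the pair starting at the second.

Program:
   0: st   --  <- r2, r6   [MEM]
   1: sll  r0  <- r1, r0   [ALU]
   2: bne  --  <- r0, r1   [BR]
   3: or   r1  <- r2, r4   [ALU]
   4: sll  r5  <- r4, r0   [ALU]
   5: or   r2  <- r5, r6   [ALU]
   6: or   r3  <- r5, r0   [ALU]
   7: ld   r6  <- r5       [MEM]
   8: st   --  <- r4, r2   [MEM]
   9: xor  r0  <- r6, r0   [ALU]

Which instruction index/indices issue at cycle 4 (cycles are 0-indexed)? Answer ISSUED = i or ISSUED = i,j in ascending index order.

#0 head=0: st/sll i0&i1 pair
#1 head=2: bne/or i2&i3 pair
#2 head=4: sll i4 RAW r5
#3 head=5: or/or i5&i6 pair
#4 head=7: ld i7 no-port MEM/MEM
#5 head=8: st/xor i8&i9 pair

ISSUED = 7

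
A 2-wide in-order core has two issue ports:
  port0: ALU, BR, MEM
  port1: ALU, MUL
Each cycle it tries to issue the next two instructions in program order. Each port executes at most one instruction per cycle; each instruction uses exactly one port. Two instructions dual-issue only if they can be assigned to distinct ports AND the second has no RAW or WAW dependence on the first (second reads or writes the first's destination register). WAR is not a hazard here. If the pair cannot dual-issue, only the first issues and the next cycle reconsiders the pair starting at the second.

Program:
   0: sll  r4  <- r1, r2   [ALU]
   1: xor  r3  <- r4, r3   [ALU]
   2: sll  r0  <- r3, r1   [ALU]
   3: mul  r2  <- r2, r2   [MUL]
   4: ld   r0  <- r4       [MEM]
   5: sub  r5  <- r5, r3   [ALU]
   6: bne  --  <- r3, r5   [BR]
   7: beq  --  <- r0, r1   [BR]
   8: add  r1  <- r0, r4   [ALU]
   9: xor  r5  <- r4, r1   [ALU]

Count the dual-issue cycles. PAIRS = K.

0. sll.ALU @i0  | RAW r4
1. xor.ALU @i1  | RAW r3
2. sll.ALU+mul.MUL @i2&i3  | pair
3. ld.MEM+sub.ALU @i4&i5  | pair
4. bne.BR @i6  | no-port BR/BR
5. beq.BR+add.ALU @i7&i8  | pair
6. xor.ALU @i9  | tail

PAIRS = 3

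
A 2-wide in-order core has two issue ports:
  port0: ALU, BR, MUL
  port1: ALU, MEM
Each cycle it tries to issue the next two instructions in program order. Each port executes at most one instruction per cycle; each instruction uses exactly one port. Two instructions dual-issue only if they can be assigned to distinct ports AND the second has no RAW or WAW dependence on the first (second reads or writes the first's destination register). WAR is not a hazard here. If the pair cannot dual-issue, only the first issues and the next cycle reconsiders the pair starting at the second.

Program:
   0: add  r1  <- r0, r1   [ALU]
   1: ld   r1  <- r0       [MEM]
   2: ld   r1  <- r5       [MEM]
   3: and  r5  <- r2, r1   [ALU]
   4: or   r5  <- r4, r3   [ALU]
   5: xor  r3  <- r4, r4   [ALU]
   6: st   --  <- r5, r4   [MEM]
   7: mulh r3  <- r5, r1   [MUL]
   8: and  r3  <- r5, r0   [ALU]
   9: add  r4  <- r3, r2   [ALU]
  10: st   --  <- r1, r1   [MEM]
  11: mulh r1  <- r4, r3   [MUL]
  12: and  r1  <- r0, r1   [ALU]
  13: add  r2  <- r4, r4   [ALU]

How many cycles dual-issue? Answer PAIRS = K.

PAIRS = 4

[0] i0  add  -- WAW r1
[1] i1  ld  -- no-port MEM/MEM
[2] i2  ld  -- RAW r1
[3] i3  and  -- WAW r5
[4] i4+i5  or+xor  -- pair
[5] i6+i7  st+mulh  -- pair
[6] i8  and  -- RAW r3
[7] i9+i10  add+st  -- pair
[8] i11  mulh  -- RAW+WAW r1
[9] i12+i13  and+add  -- pair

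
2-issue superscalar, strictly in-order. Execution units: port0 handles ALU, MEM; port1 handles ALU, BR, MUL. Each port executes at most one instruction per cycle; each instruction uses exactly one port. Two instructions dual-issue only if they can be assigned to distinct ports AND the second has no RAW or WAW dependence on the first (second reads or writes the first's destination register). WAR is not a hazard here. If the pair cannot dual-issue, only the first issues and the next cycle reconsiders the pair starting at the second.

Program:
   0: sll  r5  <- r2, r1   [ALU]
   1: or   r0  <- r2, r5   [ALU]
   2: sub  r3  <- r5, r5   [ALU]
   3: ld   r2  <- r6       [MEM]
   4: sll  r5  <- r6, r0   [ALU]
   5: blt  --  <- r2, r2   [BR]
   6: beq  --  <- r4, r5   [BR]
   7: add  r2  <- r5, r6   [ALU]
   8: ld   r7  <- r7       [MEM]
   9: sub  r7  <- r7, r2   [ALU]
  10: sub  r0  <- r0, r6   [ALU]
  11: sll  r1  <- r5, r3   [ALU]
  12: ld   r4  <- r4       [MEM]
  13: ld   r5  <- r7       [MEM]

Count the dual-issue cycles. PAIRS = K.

[0] i0  sll.ALU  -- RAW r5
[1] i1+i2  or.ALU+sub.ALU  -- pair
[2] i3+i4  ld.MEM+sll.ALU  -- pair
[3] i5  blt.BR  -- no-port BR/BR
[4] i6+i7  beq.BR+add.ALU  -- pair
[5] i8  ld.MEM  -- RAW+WAW r7
[6] i9+i10  sub.ALU+sub.ALU  -- pair
[7] i11+i12  sll.ALU+ld.MEM  -- pair
[8] i13  ld.MEM  -- tail

PAIRS = 5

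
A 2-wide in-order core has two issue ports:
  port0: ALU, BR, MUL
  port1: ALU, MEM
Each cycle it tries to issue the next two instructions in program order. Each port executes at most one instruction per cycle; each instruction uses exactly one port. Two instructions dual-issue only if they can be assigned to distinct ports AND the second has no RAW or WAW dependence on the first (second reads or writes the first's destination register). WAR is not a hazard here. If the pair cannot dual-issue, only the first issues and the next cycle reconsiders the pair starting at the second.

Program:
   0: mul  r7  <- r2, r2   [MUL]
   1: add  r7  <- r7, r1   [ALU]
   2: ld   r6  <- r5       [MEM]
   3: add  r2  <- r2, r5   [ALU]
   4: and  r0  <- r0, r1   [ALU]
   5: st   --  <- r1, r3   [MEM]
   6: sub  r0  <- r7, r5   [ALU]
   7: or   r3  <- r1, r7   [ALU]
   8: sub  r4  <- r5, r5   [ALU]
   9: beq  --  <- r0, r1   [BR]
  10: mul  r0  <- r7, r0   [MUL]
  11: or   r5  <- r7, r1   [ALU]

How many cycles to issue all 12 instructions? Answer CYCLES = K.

CYCLES = 7

[0] i0  mul  -- RAW+WAW r7
[1] i1&i2  add/ld  -- pair
[2] i3&i4  add/and  -- pair
[3] i5&i6  st/sub  -- pair
[4] i7&i8  or/sub  -- pair
[5] i9  beq  -- no-port BR/MUL
[6] i10&i11  mul/or  -- pair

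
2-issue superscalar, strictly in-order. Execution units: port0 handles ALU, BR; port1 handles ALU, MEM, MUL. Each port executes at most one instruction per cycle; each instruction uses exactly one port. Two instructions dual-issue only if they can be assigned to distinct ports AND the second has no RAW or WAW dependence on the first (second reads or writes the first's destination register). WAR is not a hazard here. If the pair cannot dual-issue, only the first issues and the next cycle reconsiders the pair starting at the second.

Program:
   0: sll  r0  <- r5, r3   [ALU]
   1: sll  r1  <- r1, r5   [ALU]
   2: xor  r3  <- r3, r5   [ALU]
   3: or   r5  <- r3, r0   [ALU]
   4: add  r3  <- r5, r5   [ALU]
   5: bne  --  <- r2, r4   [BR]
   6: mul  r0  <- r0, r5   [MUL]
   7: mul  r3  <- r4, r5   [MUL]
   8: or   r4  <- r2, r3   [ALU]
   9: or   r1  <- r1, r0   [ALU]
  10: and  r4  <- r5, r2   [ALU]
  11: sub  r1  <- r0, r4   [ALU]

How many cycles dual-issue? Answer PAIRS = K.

PAIRS = 3

c0: i0&i1 sll.ALU+sll.ALU  pair
c1: i2 xor.ALU  RAW r3
c2: i3 or.ALU  RAW r5
c3: i4&i5 add.ALU+bne.BR  pair
c4: i6 mul.MUL  no-port MUL/MUL
c5: i7 mul.MUL  RAW r3
c6: i8&i9 or.ALU+or.ALU  pair
c7: i10 and.ALU  RAW r4
c8: i11 sub.ALU  tail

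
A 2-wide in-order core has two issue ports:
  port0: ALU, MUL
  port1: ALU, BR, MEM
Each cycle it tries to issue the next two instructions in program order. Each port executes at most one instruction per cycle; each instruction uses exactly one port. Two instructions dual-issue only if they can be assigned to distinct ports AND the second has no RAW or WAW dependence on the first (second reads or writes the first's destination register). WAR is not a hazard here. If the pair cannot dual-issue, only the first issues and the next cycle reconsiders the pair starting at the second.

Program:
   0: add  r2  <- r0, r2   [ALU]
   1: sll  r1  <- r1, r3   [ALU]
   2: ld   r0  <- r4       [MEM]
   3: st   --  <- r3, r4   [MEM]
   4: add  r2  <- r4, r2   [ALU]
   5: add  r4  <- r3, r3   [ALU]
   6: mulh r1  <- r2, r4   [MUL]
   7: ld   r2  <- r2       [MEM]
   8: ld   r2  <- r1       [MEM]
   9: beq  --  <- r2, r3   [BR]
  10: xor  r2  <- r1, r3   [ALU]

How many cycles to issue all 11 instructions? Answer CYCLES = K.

CYCLES = 7

#0 head=0: add.ALU+sll.ALU i0&i1 dual
#1 head=2: ld.MEM i2 no-port MEM/MEM
#2 head=3: st.MEM+add.ALU i3&i4 dual
#3 head=5: add.ALU i5 RAW r4
#4 head=6: mulh.MUL+ld.MEM i6&i7 dual
#5 head=8: ld.MEM i8 no-port MEM/BR
#6 head=9: beq.BR+xor.ALU i9&i10 dual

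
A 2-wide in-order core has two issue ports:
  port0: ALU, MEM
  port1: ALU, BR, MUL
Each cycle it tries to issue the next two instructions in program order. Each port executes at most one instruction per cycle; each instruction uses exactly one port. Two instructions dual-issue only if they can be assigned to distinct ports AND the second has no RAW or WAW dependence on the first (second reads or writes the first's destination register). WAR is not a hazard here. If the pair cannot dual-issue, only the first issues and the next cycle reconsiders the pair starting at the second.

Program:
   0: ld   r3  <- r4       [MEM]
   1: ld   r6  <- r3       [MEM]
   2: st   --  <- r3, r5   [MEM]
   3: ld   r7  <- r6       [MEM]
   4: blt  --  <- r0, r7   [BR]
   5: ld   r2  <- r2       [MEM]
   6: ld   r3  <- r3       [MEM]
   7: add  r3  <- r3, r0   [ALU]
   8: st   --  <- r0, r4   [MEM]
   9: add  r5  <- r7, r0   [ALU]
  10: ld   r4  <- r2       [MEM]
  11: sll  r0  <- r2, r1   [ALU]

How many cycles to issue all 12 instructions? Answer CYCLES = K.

CYCLES = 9

#0 head=0: ld.MEM i0 no-port MEM/MEM
#1 head=1: ld.MEM i1 no-port MEM/MEM
#2 head=2: st.MEM i2 no-port MEM/MEM
#3 head=3: ld.MEM i3 RAW r7
#4 head=4: blt.BR;ld.MEM i4&i5 dual
#5 head=6: ld.MEM i6 RAW+WAW r3
#6 head=7: add.ALU;st.MEM i7&i8 dual
#7 head=9: add.ALU;ld.MEM i9&i10 dual
#8 head=11: sll.ALU i11 tail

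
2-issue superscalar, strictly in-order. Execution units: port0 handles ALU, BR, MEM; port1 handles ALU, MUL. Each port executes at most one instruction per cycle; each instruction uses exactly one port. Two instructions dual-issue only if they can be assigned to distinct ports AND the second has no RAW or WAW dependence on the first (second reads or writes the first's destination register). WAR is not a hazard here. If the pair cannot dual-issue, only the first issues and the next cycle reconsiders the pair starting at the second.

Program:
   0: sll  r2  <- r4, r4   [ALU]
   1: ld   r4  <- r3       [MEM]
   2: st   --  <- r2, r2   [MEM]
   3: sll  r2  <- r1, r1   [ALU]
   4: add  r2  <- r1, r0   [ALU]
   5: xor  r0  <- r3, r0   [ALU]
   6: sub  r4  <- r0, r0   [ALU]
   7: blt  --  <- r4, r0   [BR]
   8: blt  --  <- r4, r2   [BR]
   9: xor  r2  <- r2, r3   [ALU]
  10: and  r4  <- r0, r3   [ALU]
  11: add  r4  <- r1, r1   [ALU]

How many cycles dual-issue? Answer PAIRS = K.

PAIRS = 4

c0: i0&i1 sll/ld  2-wide
c1: i2&i3 st/sll  2-wide
c2: i4&i5 add/xor  2-wide
c3: i6 sub  RAW r4
c4: i7 blt  no-port BR/BR
c5: i8&i9 blt/xor  2-wide
c6: i10 and  WAW r4
c7: i11 add  tail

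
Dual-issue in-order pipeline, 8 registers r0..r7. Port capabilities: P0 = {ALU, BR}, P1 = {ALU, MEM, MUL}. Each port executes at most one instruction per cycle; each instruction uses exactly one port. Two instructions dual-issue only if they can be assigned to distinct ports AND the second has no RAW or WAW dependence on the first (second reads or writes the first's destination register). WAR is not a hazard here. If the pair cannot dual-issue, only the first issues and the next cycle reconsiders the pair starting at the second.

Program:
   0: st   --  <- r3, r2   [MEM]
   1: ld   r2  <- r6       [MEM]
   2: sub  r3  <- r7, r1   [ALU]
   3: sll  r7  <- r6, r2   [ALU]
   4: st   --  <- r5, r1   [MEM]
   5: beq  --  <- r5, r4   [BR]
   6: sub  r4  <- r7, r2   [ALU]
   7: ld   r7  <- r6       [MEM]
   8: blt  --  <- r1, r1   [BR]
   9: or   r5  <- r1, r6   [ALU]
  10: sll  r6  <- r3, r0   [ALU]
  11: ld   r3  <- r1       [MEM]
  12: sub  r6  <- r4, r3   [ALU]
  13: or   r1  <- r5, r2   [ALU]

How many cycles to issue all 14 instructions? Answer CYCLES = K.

CYCLES = 8

t=0 i0:st.MEM ; no-port MEM/MEM
t=1 i1+i2:ld.MEM/sub.ALU ; pair
t=2 i3+i4:sll.ALU/st.MEM ; pair
t=3 i5+i6:beq.BR/sub.ALU ; pair
t=4 i7+i8:ld.MEM/blt.BR ; pair
t=5 i9+i10:or.ALU/sll.ALU ; pair
t=6 i11:ld.MEM ; RAW r3
t=7 i12+i13:sub.ALU/or.ALU ; pair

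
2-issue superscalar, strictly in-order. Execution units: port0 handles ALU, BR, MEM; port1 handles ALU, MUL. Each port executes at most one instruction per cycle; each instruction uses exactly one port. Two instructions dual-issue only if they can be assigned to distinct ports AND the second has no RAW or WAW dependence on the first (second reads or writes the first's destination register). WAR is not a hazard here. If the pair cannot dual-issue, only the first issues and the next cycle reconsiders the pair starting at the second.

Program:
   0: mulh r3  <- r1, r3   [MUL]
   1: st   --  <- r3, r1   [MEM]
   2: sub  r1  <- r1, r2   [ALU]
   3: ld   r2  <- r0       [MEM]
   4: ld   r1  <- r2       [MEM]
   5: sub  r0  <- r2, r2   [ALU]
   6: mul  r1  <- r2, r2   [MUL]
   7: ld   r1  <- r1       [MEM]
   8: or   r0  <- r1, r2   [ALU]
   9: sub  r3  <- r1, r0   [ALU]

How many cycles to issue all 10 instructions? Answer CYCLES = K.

  cy0 -> i0 (mulh) RAW r3
  cy1 -> i1/i2 (st;sub) pair
  cy2 -> i3 (ld) no-port MEM/MEM
  cy3 -> i4/i5 (ld;sub) pair
  cy4 -> i6 (mul) RAW+WAW r1
  cy5 -> i7 (ld) RAW r1
  cy6 -> i8 (or) RAW r0
  cy7 -> i9 (sub) tail

CYCLES = 8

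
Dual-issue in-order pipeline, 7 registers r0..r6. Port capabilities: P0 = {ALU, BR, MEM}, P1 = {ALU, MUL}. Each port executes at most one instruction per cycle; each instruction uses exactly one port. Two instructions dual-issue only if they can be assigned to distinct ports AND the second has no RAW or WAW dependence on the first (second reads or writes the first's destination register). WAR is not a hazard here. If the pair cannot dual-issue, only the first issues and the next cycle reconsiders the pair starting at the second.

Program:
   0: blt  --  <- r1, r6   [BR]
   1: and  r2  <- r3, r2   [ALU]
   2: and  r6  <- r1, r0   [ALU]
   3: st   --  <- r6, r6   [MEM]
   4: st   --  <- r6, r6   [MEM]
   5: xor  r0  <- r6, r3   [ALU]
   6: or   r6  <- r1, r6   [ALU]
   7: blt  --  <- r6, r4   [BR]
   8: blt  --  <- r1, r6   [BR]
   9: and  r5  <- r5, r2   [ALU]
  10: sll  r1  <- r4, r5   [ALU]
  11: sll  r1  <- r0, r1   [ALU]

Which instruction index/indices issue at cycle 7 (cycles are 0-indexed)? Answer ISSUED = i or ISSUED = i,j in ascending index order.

ISSUED = 10

0. blt;and @i0,i1  | pair
1. and @i2  | RAW r6
2. st @i3  | no-port MEM/MEM
3. st;xor @i4,i5  | pair
4. or @i6  | RAW r6
5. blt @i7  | no-port BR/BR
6. blt;and @i8,i9  | pair
7. sll @i10  | RAW+WAW r1
8. sll @i11  | tail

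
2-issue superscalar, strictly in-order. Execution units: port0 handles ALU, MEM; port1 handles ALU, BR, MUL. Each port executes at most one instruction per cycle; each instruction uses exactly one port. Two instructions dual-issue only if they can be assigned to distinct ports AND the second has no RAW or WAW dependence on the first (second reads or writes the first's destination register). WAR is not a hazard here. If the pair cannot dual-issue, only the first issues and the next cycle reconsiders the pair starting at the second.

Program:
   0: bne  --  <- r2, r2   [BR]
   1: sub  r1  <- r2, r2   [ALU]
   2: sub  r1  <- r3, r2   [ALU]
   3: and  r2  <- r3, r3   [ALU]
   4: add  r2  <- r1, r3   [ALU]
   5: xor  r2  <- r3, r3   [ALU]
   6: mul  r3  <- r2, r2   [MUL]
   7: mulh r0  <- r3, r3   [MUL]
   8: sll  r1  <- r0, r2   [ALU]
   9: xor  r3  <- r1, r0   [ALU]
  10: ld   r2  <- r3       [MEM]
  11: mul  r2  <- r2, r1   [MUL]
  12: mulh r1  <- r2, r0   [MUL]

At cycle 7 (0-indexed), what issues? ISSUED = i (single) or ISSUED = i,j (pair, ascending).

t=0 i0&i1:bne.BR sub.ALU ; 2-wide
t=1 i2&i3:sub.ALU and.ALU ; 2-wide
t=2 i4:add.ALU ; WAW r2
t=3 i5:xor.ALU ; RAW r2
t=4 i6:mul.MUL ; no-port MUL/MUL
t=5 i7:mulh.MUL ; RAW r0
t=6 i8:sll.ALU ; RAW r1
t=7 i9:xor.ALU ; RAW r3
t=8 i10:ld.MEM ; RAW+WAW r2
t=9 i11:mul.MUL ; no-port MUL/MUL
t=10 i12:mulh.MUL ; tail

ISSUED = 9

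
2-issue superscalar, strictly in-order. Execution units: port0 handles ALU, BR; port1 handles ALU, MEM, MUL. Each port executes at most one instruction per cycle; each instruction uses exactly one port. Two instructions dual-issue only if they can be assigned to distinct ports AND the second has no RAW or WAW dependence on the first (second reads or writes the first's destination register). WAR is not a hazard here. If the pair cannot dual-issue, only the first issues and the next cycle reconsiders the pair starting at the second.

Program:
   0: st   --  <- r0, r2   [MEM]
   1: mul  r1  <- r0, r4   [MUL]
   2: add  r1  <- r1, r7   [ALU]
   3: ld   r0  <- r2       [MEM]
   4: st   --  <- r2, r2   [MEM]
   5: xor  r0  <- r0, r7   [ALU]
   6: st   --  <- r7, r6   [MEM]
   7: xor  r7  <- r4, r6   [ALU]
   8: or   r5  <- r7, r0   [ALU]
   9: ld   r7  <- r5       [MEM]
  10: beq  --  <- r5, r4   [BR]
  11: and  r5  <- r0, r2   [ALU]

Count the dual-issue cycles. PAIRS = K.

#0 head=0: st.MEM i0 no-port MEM/MUL
#1 head=1: mul.MUL i1 RAW+WAW r1
#2 head=2: add.ALU ld.MEM i2+i3 pair
#3 head=4: st.MEM xor.ALU i4+i5 pair
#4 head=6: st.MEM xor.ALU i6+i7 pair
#5 head=8: or.ALU i8 RAW r5
#6 head=9: ld.MEM beq.BR i9+i10 pair
#7 head=11: and.ALU i11 tail

PAIRS = 4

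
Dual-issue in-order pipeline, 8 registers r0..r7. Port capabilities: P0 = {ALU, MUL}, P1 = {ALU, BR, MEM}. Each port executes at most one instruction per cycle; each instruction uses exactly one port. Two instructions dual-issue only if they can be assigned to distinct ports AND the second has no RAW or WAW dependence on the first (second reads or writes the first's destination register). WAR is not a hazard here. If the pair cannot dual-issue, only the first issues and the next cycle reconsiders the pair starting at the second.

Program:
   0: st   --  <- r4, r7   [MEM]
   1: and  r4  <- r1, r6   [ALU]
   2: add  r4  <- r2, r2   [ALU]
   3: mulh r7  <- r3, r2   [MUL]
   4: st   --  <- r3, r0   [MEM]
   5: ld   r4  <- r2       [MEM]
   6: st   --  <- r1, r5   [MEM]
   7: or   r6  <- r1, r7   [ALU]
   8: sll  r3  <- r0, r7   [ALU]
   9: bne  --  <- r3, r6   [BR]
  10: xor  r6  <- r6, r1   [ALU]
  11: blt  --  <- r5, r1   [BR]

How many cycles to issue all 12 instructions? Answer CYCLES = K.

0. st.MEM+and.ALU @i0/i1  | pair
1. add.ALU+mulh.MUL @i2/i3  | pair
2. st.MEM @i4  | no-port MEM/MEM
3. ld.MEM @i5  | no-port MEM/MEM
4. st.MEM+or.ALU @i6/i7  | pair
5. sll.ALU @i8  | RAW r3
6. bne.BR+xor.ALU @i9/i10  | pair
7. blt.BR @i11  | tail

CYCLES = 8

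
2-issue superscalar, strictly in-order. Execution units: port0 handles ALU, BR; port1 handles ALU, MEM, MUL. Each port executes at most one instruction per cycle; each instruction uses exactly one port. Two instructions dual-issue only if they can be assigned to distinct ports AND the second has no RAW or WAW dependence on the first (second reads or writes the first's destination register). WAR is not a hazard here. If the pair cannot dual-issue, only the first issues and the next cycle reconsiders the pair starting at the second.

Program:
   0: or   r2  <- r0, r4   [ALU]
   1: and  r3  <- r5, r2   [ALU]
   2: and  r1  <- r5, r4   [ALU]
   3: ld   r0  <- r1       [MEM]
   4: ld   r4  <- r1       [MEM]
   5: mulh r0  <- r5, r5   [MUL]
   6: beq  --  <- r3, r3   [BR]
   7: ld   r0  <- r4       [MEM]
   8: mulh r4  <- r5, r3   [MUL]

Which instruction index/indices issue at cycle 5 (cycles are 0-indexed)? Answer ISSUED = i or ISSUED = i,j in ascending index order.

ISSUED = 7

#0 head=0: or.ALU i0 RAW r2
#1 head=1: and.ALU+and.ALU i1+i2 2-wide
#2 head=3: ld.MEM i3 no-port MEM/MEM
#3 head=4: ld.MEM i4 no-port MEM/MUL
#4 head=5: mulh.MUL+beq.BR i5+i6 2-wide
#5 head=7: ld.MEM i7 no-port MEM/MUL
#6 head=8: mulh.MUL i8 tail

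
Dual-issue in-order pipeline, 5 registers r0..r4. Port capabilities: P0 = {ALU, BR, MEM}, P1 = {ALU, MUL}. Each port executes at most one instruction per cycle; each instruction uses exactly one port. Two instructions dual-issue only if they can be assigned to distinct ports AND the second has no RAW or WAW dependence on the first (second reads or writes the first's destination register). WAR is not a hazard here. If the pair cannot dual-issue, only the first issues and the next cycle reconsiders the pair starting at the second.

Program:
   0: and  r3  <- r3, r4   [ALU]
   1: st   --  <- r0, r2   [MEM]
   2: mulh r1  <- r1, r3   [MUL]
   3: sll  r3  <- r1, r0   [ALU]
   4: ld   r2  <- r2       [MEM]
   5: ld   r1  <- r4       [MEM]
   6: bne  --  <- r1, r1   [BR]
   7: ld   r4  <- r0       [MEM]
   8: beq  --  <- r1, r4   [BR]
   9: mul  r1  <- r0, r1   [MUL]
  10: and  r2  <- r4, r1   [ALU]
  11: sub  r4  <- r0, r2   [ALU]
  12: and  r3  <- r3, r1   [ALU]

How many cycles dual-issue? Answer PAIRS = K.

PAIRS = 4

[0] i0/i1  and.ALU;st.MEM  -- dual
[1] i2  mulh.MUL  -- RAW r1
[2] i3/i4  sll.ALU;ld.MEM  -- dual
[3] i5  ld.MEM  -- no-port MEM/BR
[4] i6  bne.BR  -- no-port BR/MEM
[5] i7  ld.MEM  -- no-port MEM/BR
[6] i8/i9  beq.BR;mul.MUL  -- dual
[7] i10  and.ALU  -- RAW r2
[8] i11/i12  sub.ALU;and.ALU  -- dual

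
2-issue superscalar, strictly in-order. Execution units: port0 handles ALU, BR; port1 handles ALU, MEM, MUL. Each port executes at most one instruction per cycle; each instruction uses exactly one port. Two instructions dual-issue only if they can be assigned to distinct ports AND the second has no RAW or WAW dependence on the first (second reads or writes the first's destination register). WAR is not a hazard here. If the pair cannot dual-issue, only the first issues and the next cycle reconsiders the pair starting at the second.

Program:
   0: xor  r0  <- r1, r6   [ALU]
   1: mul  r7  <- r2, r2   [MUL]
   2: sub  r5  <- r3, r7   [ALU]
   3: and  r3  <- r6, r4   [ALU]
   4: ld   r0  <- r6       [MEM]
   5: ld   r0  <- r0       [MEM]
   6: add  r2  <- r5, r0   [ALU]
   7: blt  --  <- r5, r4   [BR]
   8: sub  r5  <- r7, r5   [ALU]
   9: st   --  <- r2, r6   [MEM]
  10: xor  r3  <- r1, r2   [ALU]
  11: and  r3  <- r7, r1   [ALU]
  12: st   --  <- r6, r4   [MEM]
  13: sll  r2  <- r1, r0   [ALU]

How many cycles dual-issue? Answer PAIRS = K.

  cy0 -> i0&i1 (xor.ALU mul.MUL) pair
  cy1 -> i2&i3 (sub.ALU and.ALU) pair
  cy2 -> i4 (ld.MEM) no-port MEM/MEM
  cy3 -> i5 (ld.MEM) RAW r0
  cy4 -> i6&i7 (add.ALU blt.BR) pair
  cy5 -> i8&i9 (sub.ALU st.MEM) pair
  cy6 -> i10 (xor.ALU) WAW r3
  cy7 -> i11&i12 (and.ALU st.MEM) pair
  cy8 -> i13 (sll.ALU) tail

PAIRS = 5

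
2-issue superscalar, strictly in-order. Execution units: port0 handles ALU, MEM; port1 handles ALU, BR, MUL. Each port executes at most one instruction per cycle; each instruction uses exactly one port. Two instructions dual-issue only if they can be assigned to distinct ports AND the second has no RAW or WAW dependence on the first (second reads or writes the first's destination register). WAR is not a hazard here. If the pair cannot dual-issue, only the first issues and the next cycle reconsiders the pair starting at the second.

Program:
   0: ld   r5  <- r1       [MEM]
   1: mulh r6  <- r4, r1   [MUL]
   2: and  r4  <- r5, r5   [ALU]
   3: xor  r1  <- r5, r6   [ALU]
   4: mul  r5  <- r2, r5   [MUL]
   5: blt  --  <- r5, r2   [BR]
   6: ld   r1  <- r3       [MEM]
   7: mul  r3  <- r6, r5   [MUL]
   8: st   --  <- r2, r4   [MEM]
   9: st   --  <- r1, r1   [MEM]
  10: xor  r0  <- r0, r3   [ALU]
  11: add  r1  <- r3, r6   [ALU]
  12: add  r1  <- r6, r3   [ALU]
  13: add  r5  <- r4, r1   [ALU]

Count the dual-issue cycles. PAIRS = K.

  cy0 -> i0&i1 (ld.MEM+mulh.MUL) dual
  cy1 -> i2&i3 (and.ALU+xor.ALU) dual
  cy2 -> i4 (mul.MUL) no-port MUL/BR
  cy3 -> i5&i6 (blt.BR+ld.MEM) dual
  cy4 -> i7&i8 (mul.MUL+st.MEM) dual
  cy5 -> i9&i10 (st.MEM+xor.ALU) dual
  cy6 -> i11 (add.ALU) WAW r1
  cy7 -> i12 (add.ALU) RAW r1
  cy8 -> i13 (add.ALU) tail

PAIRS = 5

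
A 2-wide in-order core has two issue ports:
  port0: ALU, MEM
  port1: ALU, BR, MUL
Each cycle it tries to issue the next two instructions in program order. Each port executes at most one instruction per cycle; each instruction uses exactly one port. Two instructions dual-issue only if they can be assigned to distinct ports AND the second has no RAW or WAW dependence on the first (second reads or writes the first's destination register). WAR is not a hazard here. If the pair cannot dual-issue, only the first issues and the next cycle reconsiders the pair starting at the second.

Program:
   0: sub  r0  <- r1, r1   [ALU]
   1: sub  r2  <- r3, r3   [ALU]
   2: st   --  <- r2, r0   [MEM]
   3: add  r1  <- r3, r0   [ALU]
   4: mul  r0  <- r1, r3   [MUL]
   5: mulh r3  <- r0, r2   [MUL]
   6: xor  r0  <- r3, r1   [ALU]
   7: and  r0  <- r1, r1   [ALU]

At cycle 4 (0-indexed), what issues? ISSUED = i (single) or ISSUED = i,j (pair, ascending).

t=0 i0,i1:sub/sub ; dual
t=1 i2,i3:st/add ; dual
t=2 i4:mul ; no-port MUL/MUL
t=3 i5:mulh ; RAW r3
t=4 i6:xor ; WAW r0
t=5 i7:and ; tail

ISSUED = 6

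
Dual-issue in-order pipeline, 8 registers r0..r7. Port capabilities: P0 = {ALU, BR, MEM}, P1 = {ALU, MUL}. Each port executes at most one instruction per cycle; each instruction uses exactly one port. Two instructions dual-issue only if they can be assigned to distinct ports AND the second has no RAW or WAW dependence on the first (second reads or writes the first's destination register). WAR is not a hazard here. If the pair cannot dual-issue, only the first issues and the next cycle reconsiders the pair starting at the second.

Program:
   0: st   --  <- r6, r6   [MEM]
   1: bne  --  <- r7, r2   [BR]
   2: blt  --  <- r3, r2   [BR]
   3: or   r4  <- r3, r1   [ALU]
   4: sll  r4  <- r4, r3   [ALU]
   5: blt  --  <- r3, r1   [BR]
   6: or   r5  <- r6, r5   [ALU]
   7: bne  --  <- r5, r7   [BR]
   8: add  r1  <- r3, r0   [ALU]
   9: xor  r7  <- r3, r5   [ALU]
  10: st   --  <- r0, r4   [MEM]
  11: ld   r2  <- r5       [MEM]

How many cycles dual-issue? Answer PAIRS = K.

c0: i0 st.MEM  no-port MEM/BR
c1: i1 bne.BR  no-port BR/BR
c2: i2&i3 blt.BR+or.ALU  dual
c3: i4&i5 sll.ALU+blt.BR  dual
c4: i6 or.ALU  RAW r5
c5: i7&i8 bne.BR+add.ALU  dual
c6: i9&i10 xor.ALU+st.MEM  dual
c7: i11 ld.MEM  tail

PAIRS = 4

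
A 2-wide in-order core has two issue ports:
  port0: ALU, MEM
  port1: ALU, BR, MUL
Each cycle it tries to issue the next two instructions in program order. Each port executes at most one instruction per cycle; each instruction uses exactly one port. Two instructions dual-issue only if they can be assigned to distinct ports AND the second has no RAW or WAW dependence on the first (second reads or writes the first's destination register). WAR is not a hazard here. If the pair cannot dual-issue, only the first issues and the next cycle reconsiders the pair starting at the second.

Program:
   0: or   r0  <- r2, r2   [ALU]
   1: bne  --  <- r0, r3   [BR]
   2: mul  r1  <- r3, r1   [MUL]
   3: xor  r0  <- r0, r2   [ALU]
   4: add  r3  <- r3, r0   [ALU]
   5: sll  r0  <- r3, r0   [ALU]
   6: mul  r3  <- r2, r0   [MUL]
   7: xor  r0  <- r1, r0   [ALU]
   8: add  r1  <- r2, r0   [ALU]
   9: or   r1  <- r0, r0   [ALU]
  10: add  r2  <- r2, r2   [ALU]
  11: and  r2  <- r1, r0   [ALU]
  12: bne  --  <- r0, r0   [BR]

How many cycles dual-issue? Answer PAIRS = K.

PAIRS = 4

c0: i0 or.ALU  RAW r0
c1: i1 bne.BR  no-port BR/MUL
c2: i2+i3 mul.MUL;xor.ALU  dual
c3: i4 add.ALU  RAW r3
c4: i5 sll.ALU  RAW r0
c5: i6+i7 mul.MUL;xor.ALU  dual
c6: i8 add.ALU  WAW r1
c7: i9+i10 or.ALU;add.ALU  dual
c8: i11+i12 and.ALU;bne.BR  dual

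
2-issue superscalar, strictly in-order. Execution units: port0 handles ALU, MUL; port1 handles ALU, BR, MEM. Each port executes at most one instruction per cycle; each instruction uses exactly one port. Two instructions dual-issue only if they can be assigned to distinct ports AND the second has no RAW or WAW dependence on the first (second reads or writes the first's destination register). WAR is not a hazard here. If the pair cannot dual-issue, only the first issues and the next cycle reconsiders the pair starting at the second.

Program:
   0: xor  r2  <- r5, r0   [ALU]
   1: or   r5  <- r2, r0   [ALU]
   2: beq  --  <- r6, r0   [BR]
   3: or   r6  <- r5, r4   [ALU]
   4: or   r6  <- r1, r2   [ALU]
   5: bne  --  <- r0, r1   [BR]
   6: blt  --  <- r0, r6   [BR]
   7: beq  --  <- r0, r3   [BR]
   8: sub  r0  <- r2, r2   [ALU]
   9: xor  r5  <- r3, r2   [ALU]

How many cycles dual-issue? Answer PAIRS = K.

PAIRS = 3

t=0 i0:xor.ALU ; RAW r2
t=1 i1&i2:or.ALU/beq.BR ; 2-wide
t=2 i3:or.ALU ; WAW r6
t=3 i4&i5:or.ALU/bne.BR ; 2-wide
t=4 i6:blt.BR ; no-port BR/BR
t=5 i7&i8:beq.BR/sub.ALU ; 2-wide
t=6 i9:xor.ALU ; tail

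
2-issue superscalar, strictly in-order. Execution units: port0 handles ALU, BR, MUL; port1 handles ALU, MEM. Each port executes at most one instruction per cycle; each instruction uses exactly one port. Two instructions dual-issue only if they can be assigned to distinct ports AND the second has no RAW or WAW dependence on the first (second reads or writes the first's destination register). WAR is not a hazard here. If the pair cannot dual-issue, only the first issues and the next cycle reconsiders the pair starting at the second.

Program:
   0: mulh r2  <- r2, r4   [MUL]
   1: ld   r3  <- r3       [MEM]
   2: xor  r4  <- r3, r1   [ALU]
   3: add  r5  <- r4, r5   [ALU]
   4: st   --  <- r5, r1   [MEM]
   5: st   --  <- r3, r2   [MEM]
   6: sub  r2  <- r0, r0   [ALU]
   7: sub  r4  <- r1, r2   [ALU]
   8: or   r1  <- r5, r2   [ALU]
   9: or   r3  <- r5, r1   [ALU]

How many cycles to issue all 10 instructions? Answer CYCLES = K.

t=0 i0/i1:mulh+ld ; dual
t=1 i2:xor ; RAW r4
t=2 i3:add ; RAW r5
t=3 i4:st ; no-port MEM/MEM
t=4 i5/i6:st+sub ; dual
t=5 i7/i8:sub+or ; dual
t=6 i9:or ; tail

CYCLES = 7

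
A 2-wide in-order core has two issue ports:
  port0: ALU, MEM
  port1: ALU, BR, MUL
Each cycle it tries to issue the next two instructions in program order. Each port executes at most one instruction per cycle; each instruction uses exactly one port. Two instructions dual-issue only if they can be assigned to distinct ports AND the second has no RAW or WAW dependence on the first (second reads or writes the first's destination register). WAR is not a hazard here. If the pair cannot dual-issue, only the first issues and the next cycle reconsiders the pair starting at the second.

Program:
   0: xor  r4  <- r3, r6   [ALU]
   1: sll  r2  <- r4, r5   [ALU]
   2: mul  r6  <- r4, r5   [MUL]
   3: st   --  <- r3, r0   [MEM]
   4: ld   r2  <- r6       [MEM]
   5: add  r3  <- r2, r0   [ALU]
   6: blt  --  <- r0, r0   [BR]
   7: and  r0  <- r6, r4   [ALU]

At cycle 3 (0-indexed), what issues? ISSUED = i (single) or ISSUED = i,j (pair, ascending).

0. xor.ALU @i0  | RAW r4
1. sll.ALU;mul.MUL @i1+i2  | pair
2. st.MEM @i3  | no-port MEM/MEM
3. ld.MEM @i4  | RAW r2
4. add.ALU;blt.BR @i5+i6  | pair
5. and.ALU @i7  | tail

ISSUED = 4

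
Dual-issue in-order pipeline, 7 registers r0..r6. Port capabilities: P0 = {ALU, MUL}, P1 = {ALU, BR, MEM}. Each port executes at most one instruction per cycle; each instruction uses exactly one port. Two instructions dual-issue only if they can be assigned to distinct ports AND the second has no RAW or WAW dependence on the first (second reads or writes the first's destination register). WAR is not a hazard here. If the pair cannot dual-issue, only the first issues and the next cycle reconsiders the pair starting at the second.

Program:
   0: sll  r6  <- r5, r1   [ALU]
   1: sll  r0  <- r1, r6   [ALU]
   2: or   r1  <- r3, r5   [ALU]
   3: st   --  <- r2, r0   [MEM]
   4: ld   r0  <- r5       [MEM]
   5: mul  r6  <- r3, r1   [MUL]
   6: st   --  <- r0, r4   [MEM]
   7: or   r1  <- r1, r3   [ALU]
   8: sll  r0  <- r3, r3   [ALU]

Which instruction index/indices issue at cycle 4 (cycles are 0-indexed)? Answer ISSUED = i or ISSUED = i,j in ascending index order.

c0: i0 sll  RAW r6
c1: i1/i2 sll;or  dual
c2: i3 st  no-port MEM/MEM
c3: i4/i5 ld;mul  dual
c4: i6/i7 st;or  dual
c5: i8 sll  tail

ISSUED = 6,7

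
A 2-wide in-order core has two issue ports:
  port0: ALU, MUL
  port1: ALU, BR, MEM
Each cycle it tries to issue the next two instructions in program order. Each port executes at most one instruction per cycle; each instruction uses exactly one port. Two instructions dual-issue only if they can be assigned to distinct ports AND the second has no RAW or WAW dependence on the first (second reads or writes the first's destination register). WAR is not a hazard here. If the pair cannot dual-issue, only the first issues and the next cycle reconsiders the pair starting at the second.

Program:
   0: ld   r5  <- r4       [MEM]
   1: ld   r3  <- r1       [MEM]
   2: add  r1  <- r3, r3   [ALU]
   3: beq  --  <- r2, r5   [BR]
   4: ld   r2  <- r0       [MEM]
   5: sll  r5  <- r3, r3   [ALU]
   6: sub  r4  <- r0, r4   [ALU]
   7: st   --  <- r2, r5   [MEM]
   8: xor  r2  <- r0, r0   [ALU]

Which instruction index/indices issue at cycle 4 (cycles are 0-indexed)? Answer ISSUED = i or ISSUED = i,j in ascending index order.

#0 head=0: ld i0 no-port MEM/MEM
#1 head=1: ld i1 RAW r3
#2 head=2: add/beq i2&i3 pair
#3 head=4: ld/sll i4&i5 pair
#4 head=6: sub/st i6&i7 pair
#5 head=8: xor i8 tail

ISSUED = 6,7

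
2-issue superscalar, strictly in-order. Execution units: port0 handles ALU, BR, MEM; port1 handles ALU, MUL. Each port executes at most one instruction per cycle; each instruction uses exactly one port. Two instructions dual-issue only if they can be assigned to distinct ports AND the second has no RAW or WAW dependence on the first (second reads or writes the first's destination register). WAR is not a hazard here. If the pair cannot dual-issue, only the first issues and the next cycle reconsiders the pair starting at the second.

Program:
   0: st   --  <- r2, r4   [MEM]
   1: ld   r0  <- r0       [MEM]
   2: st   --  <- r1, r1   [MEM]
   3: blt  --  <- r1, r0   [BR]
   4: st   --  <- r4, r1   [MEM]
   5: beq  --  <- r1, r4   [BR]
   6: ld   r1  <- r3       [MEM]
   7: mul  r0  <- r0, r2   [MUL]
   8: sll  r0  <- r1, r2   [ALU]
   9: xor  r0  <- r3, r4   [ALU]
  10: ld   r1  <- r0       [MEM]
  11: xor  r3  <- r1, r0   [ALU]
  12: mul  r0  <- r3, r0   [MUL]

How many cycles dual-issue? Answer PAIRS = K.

PAIRS = 1

t=0 i0:st.MEM ; no-port MEM/MEM
t=1 i1:ld.MEM ; no-port MEM/MEM
t=2 i2:st.MEM ; no-port MEM/BR
t=3 i3:blt.BR ; no-port BR/MEM
t=4 i4:st.MEM ; no-port MEM/BR
t=5 i5:beq.BR ; no-port BR/MEM
t=6 i6+i7:ld.MEM+mul.MUL ; 2-wide
t=7 i8:sll.ALU ; WAW r0
t=8 i9:xor.ALU ; RAW r0
t=9 i10:ld.MEM ; RAW r1
t=10 i11:xor.ALU ; RAW r3
t=11 i12:mul.MUL ; tail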